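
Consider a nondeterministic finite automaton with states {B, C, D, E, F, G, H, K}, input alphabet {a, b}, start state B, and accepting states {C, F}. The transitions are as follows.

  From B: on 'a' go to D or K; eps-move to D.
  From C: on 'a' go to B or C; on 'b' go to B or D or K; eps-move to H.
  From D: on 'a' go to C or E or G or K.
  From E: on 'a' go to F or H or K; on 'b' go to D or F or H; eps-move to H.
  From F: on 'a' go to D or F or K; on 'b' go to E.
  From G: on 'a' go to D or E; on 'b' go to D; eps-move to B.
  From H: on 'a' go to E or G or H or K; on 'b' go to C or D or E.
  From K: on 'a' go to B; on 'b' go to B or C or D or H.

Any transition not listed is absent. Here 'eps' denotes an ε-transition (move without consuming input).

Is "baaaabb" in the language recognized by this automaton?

No

Start: ε-closure({B}) = {B, D}.
Read 'b': {B, D} → ∅.
The set is empty and remains empty for the remaining 6 symbols.
The final set ∅ contains no accepting state.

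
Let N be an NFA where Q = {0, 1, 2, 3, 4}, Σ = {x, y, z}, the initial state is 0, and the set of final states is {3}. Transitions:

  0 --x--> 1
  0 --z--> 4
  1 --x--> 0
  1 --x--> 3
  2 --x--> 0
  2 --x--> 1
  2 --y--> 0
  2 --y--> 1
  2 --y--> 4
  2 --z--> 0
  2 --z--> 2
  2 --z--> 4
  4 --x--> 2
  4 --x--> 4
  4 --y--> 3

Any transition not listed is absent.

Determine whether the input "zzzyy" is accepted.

No

Start in {0}.
Read 'z': 0→{4}; now {4}.
Read 'z': 4→∅; now ∅.
The set is empty and remains empty for the remaining 3 symbols.
The final set ∅ contains no accepting state.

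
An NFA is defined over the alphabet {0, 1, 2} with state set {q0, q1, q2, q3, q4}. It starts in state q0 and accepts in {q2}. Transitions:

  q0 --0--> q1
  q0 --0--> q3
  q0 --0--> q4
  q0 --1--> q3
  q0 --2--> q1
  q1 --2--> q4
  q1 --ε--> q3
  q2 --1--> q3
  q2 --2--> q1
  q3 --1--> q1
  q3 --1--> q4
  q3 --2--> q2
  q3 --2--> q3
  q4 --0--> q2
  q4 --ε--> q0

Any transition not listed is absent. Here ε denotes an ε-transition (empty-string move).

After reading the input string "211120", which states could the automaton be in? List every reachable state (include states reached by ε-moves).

{q0, q1, q2, q3, q4}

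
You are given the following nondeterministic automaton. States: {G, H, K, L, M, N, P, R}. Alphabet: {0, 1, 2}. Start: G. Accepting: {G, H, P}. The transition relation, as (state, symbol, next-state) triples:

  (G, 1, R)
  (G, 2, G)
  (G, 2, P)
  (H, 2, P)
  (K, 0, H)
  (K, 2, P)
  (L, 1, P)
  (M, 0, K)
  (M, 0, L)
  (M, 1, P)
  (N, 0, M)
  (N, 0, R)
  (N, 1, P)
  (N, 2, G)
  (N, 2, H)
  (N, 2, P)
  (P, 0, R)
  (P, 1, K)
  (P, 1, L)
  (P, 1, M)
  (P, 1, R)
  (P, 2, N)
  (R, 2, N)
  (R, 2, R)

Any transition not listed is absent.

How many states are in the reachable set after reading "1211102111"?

1

Start in {G}.
Read '1': {G} → {R}.
Read '2': {R} → {N, R}.
Read '1': {N, R} → {P}.
Read '1': {P} → {K, L, M, R}.
Read '1': {K, L, M, R} → {P}.
Read '0': {P} → {R}.
Read '2': {R} → {N, R}.
Read '1': {N, R} → {P}.
Read '1': {P} → {K, L, M, R}.
Read '1': {K, L, M, R} → {P}.
That set has 1 state.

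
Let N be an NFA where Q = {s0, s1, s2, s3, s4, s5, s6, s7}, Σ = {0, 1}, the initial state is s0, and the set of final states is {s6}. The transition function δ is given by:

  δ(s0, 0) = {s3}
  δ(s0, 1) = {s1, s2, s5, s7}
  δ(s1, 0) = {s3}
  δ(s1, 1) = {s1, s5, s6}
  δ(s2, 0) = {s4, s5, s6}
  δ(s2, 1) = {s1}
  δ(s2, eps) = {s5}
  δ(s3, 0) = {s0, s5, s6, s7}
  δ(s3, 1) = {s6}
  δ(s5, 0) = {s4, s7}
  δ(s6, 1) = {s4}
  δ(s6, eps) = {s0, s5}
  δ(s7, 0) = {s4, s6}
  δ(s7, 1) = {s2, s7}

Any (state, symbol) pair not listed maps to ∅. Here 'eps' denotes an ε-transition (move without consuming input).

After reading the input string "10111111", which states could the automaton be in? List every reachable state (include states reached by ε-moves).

Start in {s0}.
Read '1': {s0} → {s1, s2, s5, s7}.
Read '0': {s1, s2, s5, s7} → {s0, s3, s4, s5, s6, s7}.
Read '1': {s0, s3, s4, s5, s6, s7} → {s0, s1, s2, s4, s5, s6, s7}.
Read '1': {s0, s1, s2, s4, s5, s6, s7} → {s0, s1, s2, s4, s5, s6, s7}.
Read '1': {s0, s1, s2, s4, s5, s6, s7} → {s0, s1, s2, s4, s5, s6, s7}.
Read '1': {s0, s1, s2, s4, s5, s6, s7} → {s0, s1, s2, s4, s5, s6, s7}.
Read '1': {s0, s1, s2, s4, s5, s6, s7} → {s0, s1, s2, s4, s5, s6, s7}.
Read '1': {s0, s1, s2, s4, s5, s6, s7} → {s0, s1, s2, s4, s5, s6, s7}.

{s0, s1, s2, s4, s5, s6, s7}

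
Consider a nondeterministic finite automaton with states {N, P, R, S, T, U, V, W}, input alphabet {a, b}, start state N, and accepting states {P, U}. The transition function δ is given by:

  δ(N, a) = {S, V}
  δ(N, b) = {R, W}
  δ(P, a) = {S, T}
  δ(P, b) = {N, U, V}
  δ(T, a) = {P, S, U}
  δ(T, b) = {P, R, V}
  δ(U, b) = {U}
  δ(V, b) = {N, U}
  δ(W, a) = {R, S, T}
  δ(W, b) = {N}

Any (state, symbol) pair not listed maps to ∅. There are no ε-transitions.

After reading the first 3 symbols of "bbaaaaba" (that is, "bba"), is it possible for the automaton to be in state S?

Yes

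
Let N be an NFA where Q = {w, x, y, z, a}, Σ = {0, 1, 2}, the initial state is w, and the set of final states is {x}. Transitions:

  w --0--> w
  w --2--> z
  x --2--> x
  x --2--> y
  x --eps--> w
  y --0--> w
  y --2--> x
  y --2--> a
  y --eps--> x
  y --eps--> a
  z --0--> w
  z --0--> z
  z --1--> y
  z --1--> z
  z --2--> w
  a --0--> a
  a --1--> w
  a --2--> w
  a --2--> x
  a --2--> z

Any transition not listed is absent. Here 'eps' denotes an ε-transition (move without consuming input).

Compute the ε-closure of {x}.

Begin with {x}.
ε-move x → w; add w.

{w, x}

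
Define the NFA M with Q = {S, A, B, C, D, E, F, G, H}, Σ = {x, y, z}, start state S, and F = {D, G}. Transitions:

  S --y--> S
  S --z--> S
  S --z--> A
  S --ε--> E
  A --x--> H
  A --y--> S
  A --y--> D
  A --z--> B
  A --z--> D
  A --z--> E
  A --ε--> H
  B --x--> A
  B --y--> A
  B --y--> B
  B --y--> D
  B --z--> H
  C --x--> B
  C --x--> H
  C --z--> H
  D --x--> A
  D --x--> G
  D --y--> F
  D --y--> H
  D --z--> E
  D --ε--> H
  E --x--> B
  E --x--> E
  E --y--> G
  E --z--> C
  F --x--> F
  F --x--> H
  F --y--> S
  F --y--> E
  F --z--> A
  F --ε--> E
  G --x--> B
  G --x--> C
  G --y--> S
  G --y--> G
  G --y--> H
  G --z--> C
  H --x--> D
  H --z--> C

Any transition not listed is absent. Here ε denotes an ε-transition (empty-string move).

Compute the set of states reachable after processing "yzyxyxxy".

{S, A, B, D, E, F, G, H}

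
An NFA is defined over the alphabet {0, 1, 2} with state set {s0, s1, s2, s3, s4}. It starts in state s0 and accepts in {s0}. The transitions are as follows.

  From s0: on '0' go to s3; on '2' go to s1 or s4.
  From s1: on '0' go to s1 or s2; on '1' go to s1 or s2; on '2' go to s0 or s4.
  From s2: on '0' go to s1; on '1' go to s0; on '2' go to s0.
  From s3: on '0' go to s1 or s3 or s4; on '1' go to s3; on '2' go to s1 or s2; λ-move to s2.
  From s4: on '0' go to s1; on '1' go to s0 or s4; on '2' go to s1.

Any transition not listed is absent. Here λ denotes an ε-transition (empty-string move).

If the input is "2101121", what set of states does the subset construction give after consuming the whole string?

Start in {s0}.
Read '2': {s0} → {s1, s4}.
Read '1': {s1, s4} → {s0, s1, s2, s4}.
Read '0': {s0, s1, s2, s4} → {s1, s2, s3}.
Read '1': {s1, s2, s3} → {s0, s1, s2, s3}.
Read '1': {s0, s1, s2, s3} → {s0, s1, s2, s3}.
Read '2': {s0, s1, s2, s3} → {s0, s1, s2, s4}.
Read '1': {s0, s1, s2, s4} → {s0, s1, s2, s4}.

{s0, s1, s2, s4}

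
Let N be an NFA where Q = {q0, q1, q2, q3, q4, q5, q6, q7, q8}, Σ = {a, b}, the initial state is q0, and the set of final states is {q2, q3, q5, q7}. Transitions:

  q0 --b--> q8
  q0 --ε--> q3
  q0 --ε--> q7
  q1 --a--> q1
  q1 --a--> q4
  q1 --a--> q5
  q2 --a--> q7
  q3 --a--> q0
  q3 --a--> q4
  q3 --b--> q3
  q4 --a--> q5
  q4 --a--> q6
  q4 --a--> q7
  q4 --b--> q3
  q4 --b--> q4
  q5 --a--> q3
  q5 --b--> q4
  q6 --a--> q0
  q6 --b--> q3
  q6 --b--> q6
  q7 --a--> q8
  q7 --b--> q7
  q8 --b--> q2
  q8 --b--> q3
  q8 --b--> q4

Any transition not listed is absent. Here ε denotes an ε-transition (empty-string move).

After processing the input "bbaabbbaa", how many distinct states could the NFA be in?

7

Start: ε-closure({q0}) = {q0, q3, q7}.
Read 'b': q0→{q8}, q3→{q3}, q7→{q7}; now {q3, q7, q8}.
Read 'b': q3→{q3}, q7→{q7}, q8→{q2, q3, q4}; now {q2, q3, q4, q7}.
Read 'a': q2→{q7}, q3→{q0, q4}, q4→{q5, q6, q7}, q7→{q8}; union {q0, q4, q5, q6, q7, q8}; ε-closure = {q0, q3, q4, q5, q6, q7, q8}.
Read 'a': q0→∅, q3→{q0, q4}, q4→{q5, q6, q7}, q5→{q3}, q6→{q0}, q7→{q8}, q8→∅; now {q0, q3, q4, q5, q6, q7, q8}.
Read 'b': q0→{q8}, q3→{q3}, q4→{q3, q4}, q5→{q4}, q6→{q3, q6}, q7→{q7}, q8→{q2, q3, q4}; now {q2, q3, q4, q6, q7, q8}.
Read 'b': q2→∅, q3→{q3}, q4→{q3, q4}, q6→{q3, q6}, q7→{q7}, q8→{q2, q3, q4}; now {q2, q3, q4, q6, q7}.
Read 'b': q2→∅, q3→{q3}, q4→{q3, q4}, q6→{q3, q6}, q7→{q7}; now {q3, q4, q6, q7}.
Read 'a': q3→{q0, q4}, q4→{q5, q6, q7}, q6→{q0}, q7→{q8}; union {q0, q4, q5, q6, q7, q8}; ε-closure = {q0, q3, q4, q5, q6, q7, q8}.
Read 'a': q0→∅, q3→{q0, q4}, q4→{q5, q6, q7}, q5→{q3}, q6→{q0}, q7→{q8}, q8→∅; now {q0, q3, q4, q5, q6, q7, q8}.
That set has 7 states.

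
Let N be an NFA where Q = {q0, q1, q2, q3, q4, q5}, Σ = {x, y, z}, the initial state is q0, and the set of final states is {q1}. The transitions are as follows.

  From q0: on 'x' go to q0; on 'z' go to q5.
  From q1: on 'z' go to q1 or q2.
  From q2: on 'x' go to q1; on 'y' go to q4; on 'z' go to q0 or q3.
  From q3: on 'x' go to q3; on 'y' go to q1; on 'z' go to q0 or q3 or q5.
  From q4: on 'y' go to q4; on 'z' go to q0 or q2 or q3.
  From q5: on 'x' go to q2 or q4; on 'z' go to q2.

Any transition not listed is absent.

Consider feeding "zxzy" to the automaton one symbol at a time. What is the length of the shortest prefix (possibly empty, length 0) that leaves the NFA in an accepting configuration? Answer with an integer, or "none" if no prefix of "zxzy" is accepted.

4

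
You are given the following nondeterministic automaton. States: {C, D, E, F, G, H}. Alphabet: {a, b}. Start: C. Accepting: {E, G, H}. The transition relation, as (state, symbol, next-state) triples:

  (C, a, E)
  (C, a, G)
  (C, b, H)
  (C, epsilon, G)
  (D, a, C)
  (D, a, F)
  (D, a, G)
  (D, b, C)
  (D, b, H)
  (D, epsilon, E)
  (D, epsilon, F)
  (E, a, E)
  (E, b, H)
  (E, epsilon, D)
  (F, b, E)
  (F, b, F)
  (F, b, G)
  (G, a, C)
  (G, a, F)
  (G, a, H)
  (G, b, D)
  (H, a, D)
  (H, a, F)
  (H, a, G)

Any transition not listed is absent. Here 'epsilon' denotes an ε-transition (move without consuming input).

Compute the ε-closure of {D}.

Begin with {D}.
ε-move D → E; add E.
ε-move D → F; add F.

{D, E, F}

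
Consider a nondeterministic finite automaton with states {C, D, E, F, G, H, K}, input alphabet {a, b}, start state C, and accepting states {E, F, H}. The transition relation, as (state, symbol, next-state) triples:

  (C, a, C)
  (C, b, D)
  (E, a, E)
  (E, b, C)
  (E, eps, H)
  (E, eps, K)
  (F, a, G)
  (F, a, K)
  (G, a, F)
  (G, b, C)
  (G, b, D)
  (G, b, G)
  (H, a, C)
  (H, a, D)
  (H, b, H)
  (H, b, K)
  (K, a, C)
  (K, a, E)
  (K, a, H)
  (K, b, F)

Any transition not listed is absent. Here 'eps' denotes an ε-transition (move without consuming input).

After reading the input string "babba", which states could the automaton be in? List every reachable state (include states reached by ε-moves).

∅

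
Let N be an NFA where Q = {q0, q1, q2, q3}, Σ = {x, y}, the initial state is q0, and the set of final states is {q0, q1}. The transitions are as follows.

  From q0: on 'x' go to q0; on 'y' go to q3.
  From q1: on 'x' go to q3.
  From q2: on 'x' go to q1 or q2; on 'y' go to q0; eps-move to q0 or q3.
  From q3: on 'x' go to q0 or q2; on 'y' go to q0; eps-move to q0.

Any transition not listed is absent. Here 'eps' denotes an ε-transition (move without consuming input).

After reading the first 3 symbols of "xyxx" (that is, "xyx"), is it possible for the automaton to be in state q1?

Start in {q0}.
Read 'x': {q0} → {q0}.
Read 'y': {q0} → {q0, q3}.
Read 'x': {q0, q3} → {q0, q2, q3}.
State q1 is not in {q0, q2, q3}.

No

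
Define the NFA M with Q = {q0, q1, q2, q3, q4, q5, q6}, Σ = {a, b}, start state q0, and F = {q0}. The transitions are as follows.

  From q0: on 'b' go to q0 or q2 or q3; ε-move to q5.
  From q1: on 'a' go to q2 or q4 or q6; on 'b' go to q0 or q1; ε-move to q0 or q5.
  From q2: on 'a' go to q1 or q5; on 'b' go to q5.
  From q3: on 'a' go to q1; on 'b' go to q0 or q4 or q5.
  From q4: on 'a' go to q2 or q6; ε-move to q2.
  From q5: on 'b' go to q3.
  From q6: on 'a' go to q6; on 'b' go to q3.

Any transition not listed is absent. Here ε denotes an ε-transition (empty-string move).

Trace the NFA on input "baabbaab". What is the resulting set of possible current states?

{q0, q1, q2, q3, q5}

Start: ε-closure({q0}) = {q0, q5}.
Read 'b': {q0, q5} → {q0, q2, q3, q5}.
Read 'a': {q0, q2, q3, q5} → {q0, q1, q5}.
Read 'a': {q0, q1, q5} → {q2, q4, q6}.
Read 'b': {q2, q4, q6} → {q3, q5}.
Read 'b': {q3, q5} → {q0, q2, q3, q4, q5}.
Read 'a': {q0, q2, q3, q4, q5} → {q0, q1, q2, q5, q6}.
Read 'a': {q0, q1, q2, q5, q6} → {q0, q1, q2, q4, q5, q6}.
Read 'b': {q0, q1, q2, q4, q5, q6} → {q0, q1, q2, q3, q5}.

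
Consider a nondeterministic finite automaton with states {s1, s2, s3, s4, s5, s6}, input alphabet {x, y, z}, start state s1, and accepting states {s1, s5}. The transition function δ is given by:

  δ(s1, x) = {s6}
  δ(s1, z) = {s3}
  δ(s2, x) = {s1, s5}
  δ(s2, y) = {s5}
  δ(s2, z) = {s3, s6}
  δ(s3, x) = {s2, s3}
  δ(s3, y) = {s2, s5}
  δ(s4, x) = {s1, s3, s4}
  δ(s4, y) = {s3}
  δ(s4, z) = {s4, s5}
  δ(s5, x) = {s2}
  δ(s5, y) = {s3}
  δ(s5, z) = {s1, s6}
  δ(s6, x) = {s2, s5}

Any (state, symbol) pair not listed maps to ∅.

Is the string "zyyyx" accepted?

Start in {s1}.
Read 'z': {s1} → {s3}.
Read 'y': {s3} → {s2, s5}.
Read 'y': {s2, s5} → {s3, s5}.
Read 'y': {s3, s5} → {s2, s3, s5}.
Read 'x': {s2, s3, s5} → {s1, s2, s3, s5}.
The final set {s1, s2, s3, s5} contains the accepting states s1, s5.

Yes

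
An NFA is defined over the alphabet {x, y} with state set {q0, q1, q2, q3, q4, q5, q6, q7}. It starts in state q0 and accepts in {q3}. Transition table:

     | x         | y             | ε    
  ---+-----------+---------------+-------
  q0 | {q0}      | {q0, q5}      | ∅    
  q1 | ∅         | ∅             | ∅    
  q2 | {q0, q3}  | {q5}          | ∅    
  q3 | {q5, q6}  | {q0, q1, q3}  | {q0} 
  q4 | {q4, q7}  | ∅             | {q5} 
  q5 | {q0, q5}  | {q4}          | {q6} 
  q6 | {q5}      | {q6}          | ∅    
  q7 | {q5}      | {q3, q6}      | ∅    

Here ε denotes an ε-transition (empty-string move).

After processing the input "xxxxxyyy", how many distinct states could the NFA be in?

Start in {q0}.
Read 'x': {q0} → {q0}.
Read 'x': {q0} → {q0}.
Read 'x': {q0} → {q0}.
Read 'x': {q0} → {q0}.
Read 'x': {q0} → {q0}.
Read 'y': {q0} → {q0, q5, q6}.
Read 'y': {q0, q5, q6} → {q0, q4, q5, q6}.
Read 'y': {q0, q4, q5, q6} → {q0, q4, q5, q6}.
That set has 4 states.

4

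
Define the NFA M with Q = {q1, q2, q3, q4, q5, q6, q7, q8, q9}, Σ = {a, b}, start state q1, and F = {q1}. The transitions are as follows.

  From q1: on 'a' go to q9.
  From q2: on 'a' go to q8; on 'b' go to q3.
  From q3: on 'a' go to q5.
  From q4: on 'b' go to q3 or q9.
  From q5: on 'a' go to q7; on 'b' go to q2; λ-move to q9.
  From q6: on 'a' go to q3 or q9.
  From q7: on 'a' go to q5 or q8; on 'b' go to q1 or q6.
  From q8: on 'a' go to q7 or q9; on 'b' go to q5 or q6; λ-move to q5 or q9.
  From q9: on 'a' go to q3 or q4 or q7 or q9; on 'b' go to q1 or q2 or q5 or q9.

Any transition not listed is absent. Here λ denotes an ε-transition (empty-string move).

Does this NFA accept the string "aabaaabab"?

Yes

Start in {q1}.
Read 'a': q1→{q9}; now {q9}.
Read 'a': q9→{q3, q4, q7, q9}; now {q3, q4, q7, q9}.
Read 'b': q3→∅, q4→{q3, q9}, q7→{q1, q6}, q9→{q1, q2, q5, q9}; now {q1, q2, q3, q5, q6, q9}.
Read 'a': q1→{q9}, q2→{q8}, q3→{q5}, q5→{q7}, q6→{q3, q9}, q9→{q3, q4, q7, q9}; now {q3, q4, q5, q7, q8, q9}.
Read 'a': q3→{q5}, q4→∅, q5→{q7}, q7→{q5, q8}, q8→{q7, q9}, q9→{q3, q4, q7, q9}; now {q3, q4, q5, q7, q8, q9}.
Read 'a': q3→{q5}, q4→∅, q5→{q7}, q7→{q5, q8}, q8→{q7, q9}, q9→{q3, q4, q7, q9}; now {q3, q4, q5, q7, q8, q9}.
Read 'b': q3→∅, q4→{q3, q9}, q5→{q2}, q7→{q1, q6}, q8→{q5, q6}, q9→{q1, q2, q5, q9}; now {q1, q2, q3, q5, q6, q9}.
Read 'a': q1→{q9}, q2→{q8}, q3→{q5}, q5→{q7}, q6→{q3, q9}, q9→{q3, q4, q7, q9}; now {q3, q4, q5, q7, q8, q9}.
Read 'b': q3→∅, q4→{q3, q9}, q5→{q2}, q7→{q1, q6}, q8→{q5, q6}, q9→{q1, q2, q5, q9}; now {q1, q2, q3, q5, q6, q9}.
The final set {q1, q2, q3, q5, q6, q9} contains the accepting state q1.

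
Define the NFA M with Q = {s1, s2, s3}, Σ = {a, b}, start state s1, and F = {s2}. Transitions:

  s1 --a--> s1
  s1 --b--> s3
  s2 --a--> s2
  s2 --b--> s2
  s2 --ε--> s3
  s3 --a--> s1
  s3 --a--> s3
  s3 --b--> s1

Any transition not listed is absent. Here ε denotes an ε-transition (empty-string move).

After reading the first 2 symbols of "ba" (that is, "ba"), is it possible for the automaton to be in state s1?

Yes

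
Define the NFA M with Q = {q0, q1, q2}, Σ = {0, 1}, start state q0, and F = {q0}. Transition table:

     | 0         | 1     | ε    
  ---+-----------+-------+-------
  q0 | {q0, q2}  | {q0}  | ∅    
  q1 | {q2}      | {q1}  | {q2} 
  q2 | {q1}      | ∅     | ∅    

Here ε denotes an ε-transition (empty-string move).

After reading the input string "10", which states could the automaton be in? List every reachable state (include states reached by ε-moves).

Start in {q0}.
Read '1': q0→{q0}; now {q0}.
Read '0': q0→{q0, q2}; now {q0, q2}.

{q0, q2}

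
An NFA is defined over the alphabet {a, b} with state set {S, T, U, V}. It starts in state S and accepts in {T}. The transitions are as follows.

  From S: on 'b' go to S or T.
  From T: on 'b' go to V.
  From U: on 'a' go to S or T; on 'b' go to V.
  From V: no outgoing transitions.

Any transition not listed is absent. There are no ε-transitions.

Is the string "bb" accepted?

Yes

Start in {S}.
Read 'b': S→{S, T}; now {S, T}.
Read 'b': S→{S, T}, T→{V}; now {S, T, V}.
The final set {S, T, V} contains the accepting state T.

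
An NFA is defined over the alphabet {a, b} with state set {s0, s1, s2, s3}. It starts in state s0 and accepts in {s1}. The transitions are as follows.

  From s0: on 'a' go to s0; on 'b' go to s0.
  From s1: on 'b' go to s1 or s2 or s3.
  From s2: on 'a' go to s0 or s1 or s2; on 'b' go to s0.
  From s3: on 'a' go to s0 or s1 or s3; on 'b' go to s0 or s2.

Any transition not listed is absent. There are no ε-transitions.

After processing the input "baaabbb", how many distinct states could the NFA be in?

1

Start in {s0}.
Read 'b': s0→{s0}; now {s0}.
Read 'a': s0→{s0}; now {s0}.
Read 'a': s0→{s0}; now {s0}.
Read 'a': s0→{s0}; now {s0}.
Read 'b': s0→{s0}; now {s0}.
Read 'b': s0→{s0}; now {s0}.
Read 'b': s0→{s0}; now {s0}.
That set has 1 state.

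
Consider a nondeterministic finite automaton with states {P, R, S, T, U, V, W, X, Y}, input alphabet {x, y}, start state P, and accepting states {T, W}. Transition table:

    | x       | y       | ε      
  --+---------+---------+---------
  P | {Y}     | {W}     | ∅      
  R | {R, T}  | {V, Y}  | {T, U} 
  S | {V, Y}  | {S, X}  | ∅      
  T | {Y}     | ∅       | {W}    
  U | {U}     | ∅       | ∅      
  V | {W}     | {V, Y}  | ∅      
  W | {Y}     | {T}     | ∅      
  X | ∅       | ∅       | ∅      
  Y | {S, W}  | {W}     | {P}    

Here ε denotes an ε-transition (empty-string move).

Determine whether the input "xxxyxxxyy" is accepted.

Yes

Start in {P}.
Read 'x': P→{Y}; union {Y}; ε-closure = {P, Y}.
Read 'x': P→{Y}, Y→{S, W}; union {S, W, Y}; ε-closure = {P, S, W, Y}.
Read 'x': P→{Y}, S→{V, Y}, W→{Y}, Y→{S, W}; union {S, V, W, Y}; ε-closure = {P, S, V, W, Y}.
Read 'y': P→{W}, S→{S, X}, V→{V, Y}, W→{T}, Y→{W}; union {S, T, V, W, X, Y}; ε-closure = {P, S, T, V, W, X, Y}.
Read 'x': P→{Y}, S→{V, Y}, T→{Y}, V→{W}, W→{Y}, X→∅, Y→{S, W}; union {S, V, W, Y}; ε-closure = {P, S, V, W, Y}.
Read 'x': P→{Y}, S→{V, Y}, V→{W}, W→{Y}, Y→{S, W}; union {S, V, W, Y}; ε-closure = {P, S, V, W, Y}.
Read 'x': P→{Y}, S→{V, Y}, V→{W}, W→{Y}, Y→{S, W}; union {S, V, W, Y}; ε-closure = {P, S, V, W, Y}.
Read 'y': P→{W}, S→{S, X}, V→{V, Y}, W→{T}, Y→{W}; union {S, T, V, W, X, Y}; ε-closure = {P, S, T, V, W, X, Y}.
Read 'y': P→{W}, S→{S, X}, T→∅, V→{V, Y}, W→{T}, X→∅, Y→{W}; union {S, T, V, W, X, Y}; ε-closure = {P, S, T, V, W, X, Y}.
The final set {P, S, T, V, W, X, Y} contains the accepting states T, W.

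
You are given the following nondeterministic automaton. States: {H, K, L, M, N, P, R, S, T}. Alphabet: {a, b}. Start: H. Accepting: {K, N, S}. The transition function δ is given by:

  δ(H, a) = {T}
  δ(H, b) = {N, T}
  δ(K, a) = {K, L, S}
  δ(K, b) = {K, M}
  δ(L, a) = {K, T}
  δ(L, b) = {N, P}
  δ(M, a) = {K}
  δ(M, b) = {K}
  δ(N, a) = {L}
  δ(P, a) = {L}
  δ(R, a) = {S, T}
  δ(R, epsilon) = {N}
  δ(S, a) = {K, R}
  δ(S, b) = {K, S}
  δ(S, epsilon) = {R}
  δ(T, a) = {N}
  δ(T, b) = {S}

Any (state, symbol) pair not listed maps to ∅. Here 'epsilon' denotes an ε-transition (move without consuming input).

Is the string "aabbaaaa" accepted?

Start in {H}.
Read 'a': H→{T}; now {T}.
Read 'a': T→{N}; now {N}.
Read 'b': N→∅; now ∅.
The set is empty and remains empty for the remaining 5 symbols.
The final set ∅ contains no accepting state.

No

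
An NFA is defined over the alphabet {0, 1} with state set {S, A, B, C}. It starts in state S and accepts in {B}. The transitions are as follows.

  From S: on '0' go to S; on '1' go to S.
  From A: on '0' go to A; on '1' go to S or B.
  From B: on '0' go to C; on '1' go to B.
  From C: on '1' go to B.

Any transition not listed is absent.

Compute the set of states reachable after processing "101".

Start in {S}.
Read '1': S→{S}; now {S}.
Read '0': S→{S}; now {S}.
Read '1': S→{S}; now {S}.

{S}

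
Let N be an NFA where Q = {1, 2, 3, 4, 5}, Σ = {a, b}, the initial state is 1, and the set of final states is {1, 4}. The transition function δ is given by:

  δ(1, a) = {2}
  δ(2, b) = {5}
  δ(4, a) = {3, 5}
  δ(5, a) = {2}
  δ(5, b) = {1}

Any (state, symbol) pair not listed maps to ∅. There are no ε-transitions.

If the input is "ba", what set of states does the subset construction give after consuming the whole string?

Start in {1}.
Read 'b': {1} → ∅.
The set is empty and remains empty for the remaining 1 symbol.

∅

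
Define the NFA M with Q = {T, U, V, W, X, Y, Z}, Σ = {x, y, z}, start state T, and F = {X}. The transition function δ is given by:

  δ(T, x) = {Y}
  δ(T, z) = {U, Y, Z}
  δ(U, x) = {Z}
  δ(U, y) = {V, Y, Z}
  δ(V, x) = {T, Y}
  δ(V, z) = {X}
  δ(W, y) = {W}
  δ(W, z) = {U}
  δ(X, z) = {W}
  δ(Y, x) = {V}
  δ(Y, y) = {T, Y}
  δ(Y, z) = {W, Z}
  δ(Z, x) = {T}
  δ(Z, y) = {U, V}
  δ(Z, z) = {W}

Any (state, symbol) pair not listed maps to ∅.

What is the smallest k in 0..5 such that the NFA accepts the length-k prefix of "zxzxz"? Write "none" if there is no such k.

3

Start in {T}.
Read 'z': {T} → {U, Y, Z}.
Read 'x': {U, Y, Z} → {T, V, Z}.
Read 'z': {T, V, Z} → {U, W, X, Y, Z}.
None of the earlier sets intersect F, but {U, W, X, Y, Z} does.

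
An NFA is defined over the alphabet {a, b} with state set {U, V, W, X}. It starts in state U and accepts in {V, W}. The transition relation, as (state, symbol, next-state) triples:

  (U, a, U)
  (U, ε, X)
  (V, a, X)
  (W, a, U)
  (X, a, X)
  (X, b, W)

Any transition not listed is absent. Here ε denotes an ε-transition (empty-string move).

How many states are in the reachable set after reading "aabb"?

Start: ε-closure({U}) = {U, X}.
Read 'a': {U, X} → {U, X}.
Read 'a': {U, X} → {U, X}.
Read 'b': {U, X} → {W}.
Read 'b': {W} → ∅.
That set has 0 states.

0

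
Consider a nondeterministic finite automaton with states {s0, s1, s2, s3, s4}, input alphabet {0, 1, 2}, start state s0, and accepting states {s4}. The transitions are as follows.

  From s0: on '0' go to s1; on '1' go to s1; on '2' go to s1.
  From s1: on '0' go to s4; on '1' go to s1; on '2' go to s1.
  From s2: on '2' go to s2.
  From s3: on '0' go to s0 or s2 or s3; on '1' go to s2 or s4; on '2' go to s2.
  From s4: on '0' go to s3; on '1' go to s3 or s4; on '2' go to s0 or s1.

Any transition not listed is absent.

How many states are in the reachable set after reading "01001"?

Start in {s0}.
Read '0': s0→{s1}; now {s1}.
Read '1': s1→{s1}; now {s1}.
Read '0': s1→{s4}; now {s4}.
Read '0': s4→{s3}; now {s3}.
Read '1': s3→{s2, s4}; now {s2, s4}.
That set has 2 states.

2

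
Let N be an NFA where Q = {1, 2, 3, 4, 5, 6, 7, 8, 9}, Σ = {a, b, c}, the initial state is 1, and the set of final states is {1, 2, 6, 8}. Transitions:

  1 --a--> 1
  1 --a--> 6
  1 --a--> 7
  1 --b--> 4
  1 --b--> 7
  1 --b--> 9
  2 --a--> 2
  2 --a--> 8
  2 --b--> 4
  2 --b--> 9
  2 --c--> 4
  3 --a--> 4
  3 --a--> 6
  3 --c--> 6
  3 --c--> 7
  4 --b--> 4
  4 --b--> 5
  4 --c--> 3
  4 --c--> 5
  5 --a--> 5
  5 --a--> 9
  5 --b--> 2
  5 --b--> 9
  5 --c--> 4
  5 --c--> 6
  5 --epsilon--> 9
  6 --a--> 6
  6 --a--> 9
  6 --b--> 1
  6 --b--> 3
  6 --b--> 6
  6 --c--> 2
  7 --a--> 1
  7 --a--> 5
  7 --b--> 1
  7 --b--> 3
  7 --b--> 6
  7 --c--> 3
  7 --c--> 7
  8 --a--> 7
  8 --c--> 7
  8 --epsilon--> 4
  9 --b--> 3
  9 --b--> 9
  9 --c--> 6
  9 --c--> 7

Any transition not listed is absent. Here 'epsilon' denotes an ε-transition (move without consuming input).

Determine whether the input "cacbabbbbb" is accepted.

No

Start in {1}.
Read 'c': {1} → ∅.
The set is empty and remains empty for the remaining 9 symbols.
The final set ∅ contains no accepting state.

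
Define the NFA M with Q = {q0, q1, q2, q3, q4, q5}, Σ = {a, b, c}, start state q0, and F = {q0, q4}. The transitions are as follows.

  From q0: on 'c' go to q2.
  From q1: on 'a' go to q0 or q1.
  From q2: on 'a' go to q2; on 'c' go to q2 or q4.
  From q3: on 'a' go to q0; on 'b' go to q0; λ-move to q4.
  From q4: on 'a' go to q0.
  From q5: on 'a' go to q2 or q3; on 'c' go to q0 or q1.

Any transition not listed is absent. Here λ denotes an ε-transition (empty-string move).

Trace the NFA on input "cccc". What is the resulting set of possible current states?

{q2, q4}

Start in {q0}.
Read 'c': q0→{q2}; now {q2}.
Read 'c': q2→{q2, q4}; now {q2, q4}.
Read 'c': q2→{q2, q4}, q4→∅; now {q2, q4}.
Read 'c': q2→{q2, q4}, q4→∅; now {q2, q4}.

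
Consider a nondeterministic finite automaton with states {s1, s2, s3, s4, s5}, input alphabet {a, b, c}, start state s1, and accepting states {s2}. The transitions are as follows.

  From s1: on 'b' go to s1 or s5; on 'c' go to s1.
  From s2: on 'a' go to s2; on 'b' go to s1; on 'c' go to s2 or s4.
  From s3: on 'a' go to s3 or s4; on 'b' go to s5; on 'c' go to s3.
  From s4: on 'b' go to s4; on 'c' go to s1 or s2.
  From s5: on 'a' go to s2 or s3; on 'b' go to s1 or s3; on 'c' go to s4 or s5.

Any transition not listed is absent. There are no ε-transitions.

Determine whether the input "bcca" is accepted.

Yes

Start in {s1}.
Read 'b': s1→{s1, s5}; now {s1, s5}.
Read 'c': s1→{s1}, s5→{s4, s5}; now {s1, s4, s5}.
Read 'c': s1→{s1}, s4→{s1, s2}, s5→{s4, s5}; now {s1, s2, s4, s5}.
Read 'a': s1→∅, s2→{s2}, s4→∅, s5→{s2, s3}; now {s2, s3}.
The final set {s2, s3} contains the accepting state s2.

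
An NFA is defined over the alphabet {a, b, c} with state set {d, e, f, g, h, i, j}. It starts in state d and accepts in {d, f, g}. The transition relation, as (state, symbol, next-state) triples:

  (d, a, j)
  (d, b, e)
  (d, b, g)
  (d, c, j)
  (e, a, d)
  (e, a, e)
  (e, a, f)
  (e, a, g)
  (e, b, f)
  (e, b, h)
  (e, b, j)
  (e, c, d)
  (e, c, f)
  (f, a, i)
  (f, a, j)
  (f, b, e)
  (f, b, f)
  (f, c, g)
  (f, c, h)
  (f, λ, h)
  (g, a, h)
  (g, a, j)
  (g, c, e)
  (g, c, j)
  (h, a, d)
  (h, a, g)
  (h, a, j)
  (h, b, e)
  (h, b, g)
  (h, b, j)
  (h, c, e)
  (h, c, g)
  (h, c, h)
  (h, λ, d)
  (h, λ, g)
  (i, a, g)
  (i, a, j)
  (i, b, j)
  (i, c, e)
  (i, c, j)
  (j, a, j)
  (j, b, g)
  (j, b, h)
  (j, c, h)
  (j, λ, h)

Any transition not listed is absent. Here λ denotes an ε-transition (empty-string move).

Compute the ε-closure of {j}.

Begin with {j}.
ε-move j → h; add h.
ε-move h → d; add d.
ε-move h → g; add g.

{d, g, h, j}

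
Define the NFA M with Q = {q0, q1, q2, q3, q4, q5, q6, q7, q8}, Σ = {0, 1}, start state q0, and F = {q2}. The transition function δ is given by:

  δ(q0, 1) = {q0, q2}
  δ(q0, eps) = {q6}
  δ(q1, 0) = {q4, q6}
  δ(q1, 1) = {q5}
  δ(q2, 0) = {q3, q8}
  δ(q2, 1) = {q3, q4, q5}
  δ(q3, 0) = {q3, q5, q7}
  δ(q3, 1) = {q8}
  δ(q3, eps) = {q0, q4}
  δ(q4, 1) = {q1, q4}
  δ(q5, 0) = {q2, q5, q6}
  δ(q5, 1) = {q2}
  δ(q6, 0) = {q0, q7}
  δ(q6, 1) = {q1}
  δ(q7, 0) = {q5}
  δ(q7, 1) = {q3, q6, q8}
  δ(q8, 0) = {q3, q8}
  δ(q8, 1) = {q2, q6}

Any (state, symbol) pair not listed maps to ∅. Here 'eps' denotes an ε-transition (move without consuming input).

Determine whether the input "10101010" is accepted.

Start: ε-closure({q0}) = {q0, q6}.
Read '1': q0→{q0, q2}, q6→{q1}; union {q0, q1, q2}; ε-closure = {q0, q1, q2, q6}.
Read '0': q0→∅, q1→{q4, q6}, q2→{q3, q8}, q6→{q0, q7}; now {q0, q3, q4, q6, q7, q8}.
Read '1': q0→{q0, q2}, q3→{q8}, q4→{q1, q4}, q6→{q1}, q7→{q3, q6, q8}, q8→{q2, q6}; now {q0, q1, q2, q3, q4, q6, q8}.
Read '0': q0→∅, q1→{q4, q6}, q2→{q3, q8}, q3→{q3, q5, q7}, q4→∅, q6→{q0, q7}, q8→{q3, q8}; now {q0, q3, q4, q5, q6, q7, q8}.
Read '1': q0→{q0, q2}, q3→{q8}, q4→{q1, q4}, q5→{q2}, q6→{q1}, q7→{q3, q6, q8}, q8→{q2, q6}; now {q0, q1, q2, q3, q4, q6, q8}.
Read '0': q0→∅, q1→{q4, q6}, q2→{q3, q8}, q3→{q3, q5, q7}, q4→∅, q6→{q0, q7}, q8→{q3, q8}; now {q0, q3, q4, q5, q6, q7, q8}.
Read '1': q0→{q0, q2}, q3→{q8}, q4→{q1, q4}, q5→{q2}, q6→{q1}, q7→{q3, q6, q8}, q8→{q2, q6}; now {q0, q1, q2, q3, q4, q6, q8}.
Read '0': q0→∅, q1→{q4, q6}, q2→{q3, q8}, q3→{q3, q5, q7}, q4→∅, q6→{q0, q7}, q8→{q3, q8}; now {q0, q3, q4, q5, q6, q7, q8}.
The final set {q0, q3, q4, q5, q6, q7, q8} contains no accepting state.

No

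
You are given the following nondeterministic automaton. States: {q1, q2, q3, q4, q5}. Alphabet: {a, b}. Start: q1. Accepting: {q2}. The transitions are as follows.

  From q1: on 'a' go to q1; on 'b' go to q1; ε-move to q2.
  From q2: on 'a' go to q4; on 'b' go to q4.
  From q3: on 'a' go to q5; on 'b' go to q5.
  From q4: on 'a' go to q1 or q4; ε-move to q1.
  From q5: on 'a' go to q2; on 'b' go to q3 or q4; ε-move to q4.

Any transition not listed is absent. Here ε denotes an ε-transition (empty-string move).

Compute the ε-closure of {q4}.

Begin with {q4}.
ε-move q4 → q1; add q1.
ε-move q1 → q2; add q2.

{q1, q2, q4}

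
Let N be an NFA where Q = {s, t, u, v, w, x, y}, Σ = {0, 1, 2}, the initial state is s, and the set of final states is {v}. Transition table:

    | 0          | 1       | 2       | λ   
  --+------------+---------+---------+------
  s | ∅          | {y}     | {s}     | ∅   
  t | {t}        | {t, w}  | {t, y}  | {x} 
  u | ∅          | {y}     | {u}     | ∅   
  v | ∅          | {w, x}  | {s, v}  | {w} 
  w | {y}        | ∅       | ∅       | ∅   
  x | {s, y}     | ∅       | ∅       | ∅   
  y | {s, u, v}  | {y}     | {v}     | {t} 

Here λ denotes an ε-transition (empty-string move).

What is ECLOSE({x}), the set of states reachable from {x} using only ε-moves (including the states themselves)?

Begin with {x}.
No ε-moves leave this set, so the closure equals the set itself.

{x}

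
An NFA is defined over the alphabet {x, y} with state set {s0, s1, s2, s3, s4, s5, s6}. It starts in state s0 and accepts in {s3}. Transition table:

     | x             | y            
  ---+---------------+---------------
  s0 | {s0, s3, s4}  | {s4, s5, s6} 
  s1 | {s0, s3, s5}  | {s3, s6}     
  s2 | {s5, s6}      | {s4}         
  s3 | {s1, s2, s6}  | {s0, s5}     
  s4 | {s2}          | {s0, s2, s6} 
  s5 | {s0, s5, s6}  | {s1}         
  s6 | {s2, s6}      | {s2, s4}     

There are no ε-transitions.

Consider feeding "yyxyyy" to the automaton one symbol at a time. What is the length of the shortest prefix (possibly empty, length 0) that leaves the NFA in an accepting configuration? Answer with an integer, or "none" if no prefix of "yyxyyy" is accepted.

Start in {s0}.
Read 'y': {s0} → {s4, s5, s6}.
Read 'y': {s4, s5, s6} → {s0, s1, s2, s4, s6}.
Read 'x': {s0, s1, s2, s4, s6} → {s0, s2, s3, s4, s5, s6}.
None of the earlier sets intersect F, but {s0, s2, s3, s4, s5, s6} does.

3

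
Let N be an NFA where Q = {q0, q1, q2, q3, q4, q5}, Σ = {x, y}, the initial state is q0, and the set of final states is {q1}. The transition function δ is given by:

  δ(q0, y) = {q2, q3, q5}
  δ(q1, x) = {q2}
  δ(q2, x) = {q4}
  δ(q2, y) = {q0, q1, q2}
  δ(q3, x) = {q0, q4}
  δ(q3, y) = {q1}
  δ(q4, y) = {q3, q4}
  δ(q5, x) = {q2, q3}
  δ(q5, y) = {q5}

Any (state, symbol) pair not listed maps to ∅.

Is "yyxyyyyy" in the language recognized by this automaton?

Start in {q0}.
Read 'y': {q0} → {q2, q3, q5}.
Read 'y': {q2, q3, q5} → {q0, q1, q2, q5}.
Read 'x': {q0, q1, q2, q5} → {q2, q3, q4}.
Read 'y': {q2, q3, q4} → {q0, q1, q2, q3, q4}.
Read 'y': {q0, q1, q2, q3, q4} → {q0, q1, q2, q3, q4, q5}.
Read 'y': {q0, q1, q2, q3, q4, q5} → {q0, q1, q2, q3, q4, q5}.
Read 'y': {q0, q1, q2, q3, q4, q5} → {q0, q1, q2, q3, q4, q5}.
Read 'y': {q0, q1, q2, q3, q4, q5} → {q0, q1, q2, q3, q4, q5}.
The final set {q0, q1, q2, q3, q4, q5} contains the accepting state q1.

Yes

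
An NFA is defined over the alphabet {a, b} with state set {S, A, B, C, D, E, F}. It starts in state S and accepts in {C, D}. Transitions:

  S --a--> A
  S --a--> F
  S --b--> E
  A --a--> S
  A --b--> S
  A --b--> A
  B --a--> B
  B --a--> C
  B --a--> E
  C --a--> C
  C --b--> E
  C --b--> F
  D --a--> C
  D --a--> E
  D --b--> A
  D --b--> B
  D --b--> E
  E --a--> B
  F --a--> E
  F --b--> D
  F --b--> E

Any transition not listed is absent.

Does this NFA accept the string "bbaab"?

No

Start in {S}.
Read 'b': {S} → {E}.
Read 'b': {E} → ∅.
The set is empty and remains empty for the remaining 3 symbols.
The final set ∅ contains no accepting state.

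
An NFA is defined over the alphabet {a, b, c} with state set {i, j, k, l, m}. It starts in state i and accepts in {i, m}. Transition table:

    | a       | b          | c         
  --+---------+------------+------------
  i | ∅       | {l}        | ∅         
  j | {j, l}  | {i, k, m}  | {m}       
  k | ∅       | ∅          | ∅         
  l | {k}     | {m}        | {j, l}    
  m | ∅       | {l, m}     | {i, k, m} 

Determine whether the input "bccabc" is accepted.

Yes

Start in {i}.
Read 'b': i→{l}; now {l}.
Read 'c': l→{j, l}; now {j, l}.
Read 'c': j→{m}, l→{j, l}; now {j, l, m}.
Read 'a': j→{j, l}, l→{k}, m→∅; now {j, k, l}.
Read 'b': j→{i, k, m}, k→∅, l→{m}; now {i, k, m}.
Read 'c': i→∅, k→∅, m→{i, k, m}; now {i, k, m}.
The final set {i, k, m} contains the accepting states i, m.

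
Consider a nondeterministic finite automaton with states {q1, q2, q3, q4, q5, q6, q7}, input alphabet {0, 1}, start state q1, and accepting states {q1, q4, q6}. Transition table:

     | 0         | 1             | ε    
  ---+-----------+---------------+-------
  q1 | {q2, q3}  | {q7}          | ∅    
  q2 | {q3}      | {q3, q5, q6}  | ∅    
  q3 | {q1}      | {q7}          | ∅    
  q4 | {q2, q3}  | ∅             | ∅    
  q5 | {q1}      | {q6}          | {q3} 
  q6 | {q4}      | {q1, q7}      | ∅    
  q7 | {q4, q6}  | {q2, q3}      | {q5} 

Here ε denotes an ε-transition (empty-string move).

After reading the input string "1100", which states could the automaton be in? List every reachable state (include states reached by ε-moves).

{q1, q2, q3, q4}

Start in {q1}.
Read '1': {q1} → {q3, q5, q7}.
Read '1': {q3, q5, q7} → {q2, q3, q5, q6, q7}.
Read '0': {q2, q3, q5, q6, q7} → {q1, q3, q4, q6}.
Read '0': {q1, q3, q4, q6} → {q1, q2, q3, q4}.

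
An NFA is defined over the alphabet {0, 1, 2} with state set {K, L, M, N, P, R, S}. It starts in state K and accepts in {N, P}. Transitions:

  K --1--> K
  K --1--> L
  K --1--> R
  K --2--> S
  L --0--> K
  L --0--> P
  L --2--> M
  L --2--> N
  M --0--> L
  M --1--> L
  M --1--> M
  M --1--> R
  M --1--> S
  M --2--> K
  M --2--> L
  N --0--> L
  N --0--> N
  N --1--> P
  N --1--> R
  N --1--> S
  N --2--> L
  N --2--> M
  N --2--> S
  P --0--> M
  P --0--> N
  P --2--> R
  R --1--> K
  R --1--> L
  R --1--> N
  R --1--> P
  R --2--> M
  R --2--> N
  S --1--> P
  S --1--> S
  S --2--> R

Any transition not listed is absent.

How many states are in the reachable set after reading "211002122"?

Start in {K}.
Read '2': K→{S}; now {S}.
Read '1': S→{P, S}; now {P, S}.
Read '1': P→∅, S→{P, S}; now {P, S}.
Read '0': P→{M, N}, S→∅; now {M, N}.
Read '0': M→{L}, N→{L, N}; now {L, N}.
Read '2': L→{M, N}, N→{L, M, S}; now {L, M, N, S}.
Read '1': L→∅, M→{L, M, R, S}, N→{P, R, S}, S→{P, S}; now {L, M, P, R, S}.
Read '2': L→{M, N}, M→{K, L}, P→{R}, R→{M, N}, S→{R}; now {K, L, M, N, R}.
Read '2': K→{S}, L→{M, N}, M→{K, L}, N→{L, M, S}, R→{M, N}; now {K, L, M, N, S}.
That set has 5 states.

5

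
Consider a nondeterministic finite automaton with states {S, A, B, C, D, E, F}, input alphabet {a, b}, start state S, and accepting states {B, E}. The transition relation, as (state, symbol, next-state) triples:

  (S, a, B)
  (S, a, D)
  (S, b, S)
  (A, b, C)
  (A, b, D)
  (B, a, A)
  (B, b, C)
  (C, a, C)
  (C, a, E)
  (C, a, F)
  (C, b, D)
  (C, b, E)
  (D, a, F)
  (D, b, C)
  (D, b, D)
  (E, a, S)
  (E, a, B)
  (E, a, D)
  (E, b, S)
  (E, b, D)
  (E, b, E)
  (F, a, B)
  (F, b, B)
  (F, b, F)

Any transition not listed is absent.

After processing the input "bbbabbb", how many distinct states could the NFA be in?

Start in {S}.
Read 'b': {S} → {S}.
Read 'b': {S} → {S}.
Read 'b': {S} → {S}.
Read 'a': {S} → {B, D}.
Read 'b': {B, D} → {C, D}.
Read 'b': {C, D} → {C, D, E}.
Read 'b': {C, D, E} → {S, C, D, E}.
That set has 4 states.

4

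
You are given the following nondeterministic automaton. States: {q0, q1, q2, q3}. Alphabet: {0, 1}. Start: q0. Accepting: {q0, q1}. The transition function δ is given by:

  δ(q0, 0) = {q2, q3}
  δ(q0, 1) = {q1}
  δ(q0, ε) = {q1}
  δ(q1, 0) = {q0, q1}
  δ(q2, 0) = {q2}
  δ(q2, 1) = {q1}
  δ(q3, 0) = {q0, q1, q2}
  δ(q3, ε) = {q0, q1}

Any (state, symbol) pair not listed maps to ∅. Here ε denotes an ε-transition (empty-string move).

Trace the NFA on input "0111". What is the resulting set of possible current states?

Start: ε-closure({q0}) = {q0, q1}.
Read '0': q0→{q2, q3}, q1→{q0, q1}; now {q0, q1, q2, q3}.
Read '1': q0→{q1}, q1→∅, q2→{q1}, q3→∅; now {q1}.
Read '1': q1→∅; now ∅.
The set is empty and remains empty for the remaining 1 symbol.

∅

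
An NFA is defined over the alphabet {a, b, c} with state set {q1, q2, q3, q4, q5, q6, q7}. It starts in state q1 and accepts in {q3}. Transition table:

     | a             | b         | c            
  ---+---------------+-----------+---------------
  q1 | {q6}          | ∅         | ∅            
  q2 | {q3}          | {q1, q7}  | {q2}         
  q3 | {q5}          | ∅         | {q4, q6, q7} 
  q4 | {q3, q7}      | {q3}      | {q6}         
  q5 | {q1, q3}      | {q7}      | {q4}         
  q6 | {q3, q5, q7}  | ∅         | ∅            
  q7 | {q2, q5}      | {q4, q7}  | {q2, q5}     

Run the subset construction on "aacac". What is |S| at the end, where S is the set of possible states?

Start in {q1}.
Read 'a': {q1} → {q6}.
Read 'a': {q6} → {q3, q5, q7}.
Read 'c': {q3, q5, q7} → {q2, q4, q5, q6, q7}.
Read 'a': {q2, q4, q5, q6, q7} → {q1, q2, q3, q5, q7}.
Read 'c': {q1, q2, q3, q5, q7} → {q2, q4, q5, q6, q7}.
That set has 5 states.

5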